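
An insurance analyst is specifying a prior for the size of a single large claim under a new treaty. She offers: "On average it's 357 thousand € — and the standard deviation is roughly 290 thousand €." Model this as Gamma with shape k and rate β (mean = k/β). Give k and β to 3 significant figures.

For Gamma(k, rate β): mean = k/β, variance = k/β², so CV = 1/√k.
CV = SD/mean = 290/357 = 0.8123, hence k = 1/CV² = 1.52.
Then β = k/mean = 1.52/357 = 0.00424.

k ≈ 1.52, β ≈ 0.00424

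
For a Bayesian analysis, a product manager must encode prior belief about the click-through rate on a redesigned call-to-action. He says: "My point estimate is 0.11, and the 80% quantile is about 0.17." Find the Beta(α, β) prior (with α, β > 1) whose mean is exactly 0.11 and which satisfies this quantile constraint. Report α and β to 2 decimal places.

With mean 0.11 fixed, write α = 0.11s, β = 0.89s where s = α+β.
Need P(θ < 0.17) = 0.8 under Beta(0.11s, 0.89s). Normal approximation: (q−m)/√(m(1−m)/s) ≈ z_{0.8} = 0.842, so s ≈ 0.11·0.89·(0.842)²/(0.17−0.11)² = 19.3.
At s = 19.3: P(θ<0.17) ≈ 0.820. Adjusting to match 0.8 gives s ≈ 14.22.
So α = 0.11·14.22 ≈ 1.56, β = 0.89·14.22 ≈ 12.65.

α ≈ 1.56, β ≈ 12.65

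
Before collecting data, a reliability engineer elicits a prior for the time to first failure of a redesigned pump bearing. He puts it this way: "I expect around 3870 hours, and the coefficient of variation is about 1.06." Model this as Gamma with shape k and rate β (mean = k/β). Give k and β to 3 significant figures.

For Gamma(k, rate β): mean = k/β, variance = k/β², so CV = 1/√k.
CV = 1.06, hence k = 1/CV² = 0.89.
Then β = k/mean = 0.89/3870 = 0.00023.

k ≈ 0.89, β ≈ 0.00023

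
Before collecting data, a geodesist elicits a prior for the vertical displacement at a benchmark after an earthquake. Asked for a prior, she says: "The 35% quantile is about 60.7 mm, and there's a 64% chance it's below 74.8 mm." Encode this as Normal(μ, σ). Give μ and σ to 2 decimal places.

μ = 68.00, σ = 18.96

The p-quantile of Normal(μ,σ) is μ + z_p·σ, with z_{0.35} = -0.3853 and z_{0.64} = 0.3585.
Eliminate σ: μ = (z₂·x₁ − z₁·x₂)/(z₂ − z₁) = (0.3585·60.7 − (-0.3853)·74.8)/0.7438 = 68.00.
Then σ = (x₂ − x₁)/(z₂ − z₁) = (74.8 − 60.7)/0.7438 = 18.96.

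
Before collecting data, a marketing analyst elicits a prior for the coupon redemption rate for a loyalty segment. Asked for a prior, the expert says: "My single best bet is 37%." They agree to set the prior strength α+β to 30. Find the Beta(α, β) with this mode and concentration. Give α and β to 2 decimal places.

α = 11.36, β = 18.64

For α,β > 1 the Beta mode is (α−1)/(α+β−2). With α+β = 30, the mode is (α−1)/28.
Set (α−1)/28 = 0.37 → α = 1 + 0.37·28 = 11.36.
β = 30 − α = 18.64.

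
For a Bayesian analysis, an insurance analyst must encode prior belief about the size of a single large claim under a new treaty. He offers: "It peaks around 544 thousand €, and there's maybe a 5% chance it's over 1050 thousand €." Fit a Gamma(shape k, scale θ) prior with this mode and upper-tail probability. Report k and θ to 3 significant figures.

Gamma(k,θ) with k>1 has mode (k−1)θ, so θ = 544/(k−1).
Need P(X < 1050) = 0.95 with θ tied to k this way. Start at k = 2, θ = 544: P(X<1050) ≈ 0.575.
Too low — raise k to concentrate. Iterating converges to k ≈ 7.42.
Then θ = 544/(7.42−1) ≈ 84.7.

k ≈ 7.42, θ ≈ 84.7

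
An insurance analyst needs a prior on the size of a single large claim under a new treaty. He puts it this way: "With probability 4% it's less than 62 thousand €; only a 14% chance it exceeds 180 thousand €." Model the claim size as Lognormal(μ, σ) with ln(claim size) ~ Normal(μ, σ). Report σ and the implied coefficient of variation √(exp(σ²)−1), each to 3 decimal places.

If T ~ Lognormal(μ,σ) then ln T ~ Normal(μ,σ), so the p-quantile of ln T is μ + z_p·σ.
ln(62) = 4.127 and ln(180) = 5.193; z_{0.04} = -1.751, z_{0.86} = 1.08.
σ = (5.193 − 4.127)/(1.08 − (-1.751)) = 0.376.
μ = 4.127 − (-1.751)·0.376 = 4.786.
CV = √(exp(σ²)−1) = √(exp(0.1417)−1) = 0.390.

σ ≈ 0.376, CV ≈ 0.390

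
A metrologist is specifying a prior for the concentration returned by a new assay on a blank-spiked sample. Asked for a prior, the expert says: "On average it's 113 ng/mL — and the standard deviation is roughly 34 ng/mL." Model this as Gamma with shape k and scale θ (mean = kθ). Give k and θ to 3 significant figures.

For Gamma(k, scale θ): mean = kθ, variance = kθ², so CV = 1/√k.
CV = SD/mean = 34/113 = 0.3009, hence k = 1/CV² = 11.
Then θ = mean/k = 113/11 = 10.2.

k ≈ 11, θ ≈ 10.2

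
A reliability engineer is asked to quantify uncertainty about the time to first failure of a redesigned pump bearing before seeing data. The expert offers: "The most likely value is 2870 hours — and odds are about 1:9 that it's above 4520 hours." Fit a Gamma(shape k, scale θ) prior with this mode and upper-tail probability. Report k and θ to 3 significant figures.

k ≈ 10.1, θ ≈ 316

Gamma(k,θ) with k>1 has mode (k−1)θ, so θ = 2870/(k−1).
Need P(X < 4520) = 0.9 with θ tied to k this way. Start at k = 2, θ = 2870: P(X<4520) ≈ 0.467.
Too low — raise k to concentrate. Iterating converges to k ≈ 10.1.
Then θ = 2870/(10.1−1) ≈ 316.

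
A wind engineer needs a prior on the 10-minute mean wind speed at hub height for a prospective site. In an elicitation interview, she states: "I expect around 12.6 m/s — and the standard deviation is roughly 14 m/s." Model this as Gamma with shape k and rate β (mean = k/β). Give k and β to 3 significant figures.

k ≈ 0.81, β ≈ 0.0643

For Gamma(k, rate β): mean = k/β, variance = k/β², so CV = 1/√k.
CV = SD/mean = 14/12.6 = 1.111, hence k = 1/CV² = 0.81.
Then β = k/mean = 0.81/12.6 = 0.0643.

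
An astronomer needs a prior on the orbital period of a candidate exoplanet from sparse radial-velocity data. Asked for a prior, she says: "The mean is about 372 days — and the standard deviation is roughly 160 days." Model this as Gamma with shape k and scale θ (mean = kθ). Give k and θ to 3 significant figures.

For Gamma(k, scale θ): mean = kθ, variance = kθ², so CV = 1/√k.
CV = SD/mean = 160/372 = 0.4301, hence k = 1/CV² = 5.41.
Then θ = mean/k = 372/5.41 = 68.8.

k ≈ 5.41, θ ≈ 68.8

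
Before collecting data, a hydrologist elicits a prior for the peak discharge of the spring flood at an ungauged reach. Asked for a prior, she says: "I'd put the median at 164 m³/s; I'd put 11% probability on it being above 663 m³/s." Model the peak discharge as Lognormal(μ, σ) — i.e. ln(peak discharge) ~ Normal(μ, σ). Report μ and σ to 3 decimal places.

μ ≈ 5.100, σ ≈ 1.139

If T ~ Lognormal(μ,σ) then ln T ~ Normal(μ,σ), so the p-quantile of ln T is μ + z_p·σ.
ln(164) = 5.1 and ln(663) = 6.497; z_{0.5} = 0, z_{0.89} = 1.227.
σ = (6.497 − 5.1)/(1.227 − (0)) = 1.139.
μ = 5.1 − (0)·1.139 = 5.100.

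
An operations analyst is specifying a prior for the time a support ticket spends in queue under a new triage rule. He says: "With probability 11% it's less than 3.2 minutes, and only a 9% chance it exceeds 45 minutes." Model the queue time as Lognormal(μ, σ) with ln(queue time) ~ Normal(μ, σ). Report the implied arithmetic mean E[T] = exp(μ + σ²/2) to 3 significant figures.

E[T] ≈ 19.2 minutes

If T ~ Lognormal(μ,σ) then ln T ~ Normal(μ,σ), so the p-quantile of ln T is μ + z_p·σ.
ln(3.2) = 1.163 and ln(45) = 3.807; z_{0.11} = -1.227, z_{0.91} = 1.341.
σ = (3.807 − 1.163)/(1.341 − (-1.227)) = 1.030.
μ = 1.163 − (-1.227)·1.030 = 2.426.
E[T] = exp(μ + σ²/2) = exp(2.426 + 0.5301) = 19.2 minutes.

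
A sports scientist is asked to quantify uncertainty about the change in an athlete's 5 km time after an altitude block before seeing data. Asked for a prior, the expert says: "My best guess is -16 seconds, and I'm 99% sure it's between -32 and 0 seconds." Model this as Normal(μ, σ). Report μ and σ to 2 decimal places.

μ = -16.00, σ = 6.21

A symmetric 99% interval runs μ ± z·σ with z = 2.576.
Half-width = 16, so σ = 16/2.576 = 6.21.
μ is the stated best guess, -16.00.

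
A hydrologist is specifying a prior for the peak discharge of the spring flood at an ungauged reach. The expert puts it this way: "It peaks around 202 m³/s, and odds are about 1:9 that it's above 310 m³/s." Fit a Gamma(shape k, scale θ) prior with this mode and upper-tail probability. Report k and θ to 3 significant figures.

k ≈ 11.2, θ ≈ 19.8

Gamma(k,θ) with k>1 has mode (k−1)θ, so θ = 202/(k−1).
Need P(X < 310) = 0.9 with θ tied to k this way. Start at k = 2, θ = 202: P(X<310) ≈ 0.454.
Too low — raise k to concentrate. Iterating converges to k ≈ 11.2.
Then θ = 202/(11.2−1) ≈ 19.8.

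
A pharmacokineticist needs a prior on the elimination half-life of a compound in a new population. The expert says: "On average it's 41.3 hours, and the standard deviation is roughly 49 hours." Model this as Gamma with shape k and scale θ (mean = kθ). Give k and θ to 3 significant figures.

k ≈ 0.71, θ ≈ 58.1

For Gamma(k, scale θ): mean = kθ, variance = kθ², so CV = 1/√k.
CV = SD/mean = 49/41.3 = 1.186, hence k = 1/CV² = 0.71.
Then θ = mean/k = 41.3/0.71 = 58.1.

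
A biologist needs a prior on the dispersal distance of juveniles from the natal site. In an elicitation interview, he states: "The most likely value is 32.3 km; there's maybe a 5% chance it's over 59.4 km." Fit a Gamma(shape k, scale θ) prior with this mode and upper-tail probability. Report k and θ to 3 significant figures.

k ≈ 8.5, θ ≈ 4.31

Gamma(k,θ) with k>1 has mode (k−1)θ, so θ = 32.3/(k−1).
Need P(X < 59.4) = 0.95 with θ tied to k this way. Start at k = 2, θ = 32.3: P(X<59.4) ≈ 0.549.
Too low — raise k to concentrate. Iterating converges to k ≈ 8.5.
Then θ = 32.3/(8.5−1) ≈ 4.31.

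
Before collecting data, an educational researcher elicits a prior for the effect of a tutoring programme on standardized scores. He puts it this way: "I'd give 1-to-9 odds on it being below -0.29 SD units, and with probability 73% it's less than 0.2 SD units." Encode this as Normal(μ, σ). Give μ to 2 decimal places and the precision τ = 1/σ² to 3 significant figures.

For Normal(μ,σ), the p-quantile is μ + z_p·σ. Here z_{0.1} = -1.282, z_{0.73} = 0.6128.
So -0.29 = μ − 1.282σ and 0.2 = μ + 0.6128σ.
Subtracting: σ = (0.2 − -0.29)/(0.6128 − (-1.282)) = 0.26.
Then μ = -0.29 − (-1.282)·0.26 = 0.04.
Precision τ = 1/σ² = 1/0.2587² = 14.9.

μ = 0.04, τ = 14.9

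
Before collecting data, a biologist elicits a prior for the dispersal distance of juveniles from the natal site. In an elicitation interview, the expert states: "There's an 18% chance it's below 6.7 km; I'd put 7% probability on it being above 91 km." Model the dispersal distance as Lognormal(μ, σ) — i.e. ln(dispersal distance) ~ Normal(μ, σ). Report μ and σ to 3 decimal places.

μ ≈ 2.901, σ ≈ 1.091

If T ~ Lognormal(μ,σ) then ln T ~ Normal(μ,σ), so the p-quantile of ln T is μ + z_p·σ.
ln(6.7) = 1.902 and ln(91) = 4.511; z_{0.18} = -0.9154, z_{0.93} = 1.476.
σ = (4.511 − 1.902)/(1.476 − (-0.9154)) = 1.091.
μ = 1.902 − (-0.9154)·1.091 = 2.901.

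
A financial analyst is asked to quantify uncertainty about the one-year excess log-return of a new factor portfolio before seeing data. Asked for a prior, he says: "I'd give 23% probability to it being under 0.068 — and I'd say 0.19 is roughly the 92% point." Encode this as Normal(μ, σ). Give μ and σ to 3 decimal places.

μ = 0.110, σ = 0.057

The p-quantile of Normal(μ,σ) is μ + z_p·σ, with z_{0.23} = -0.7388 and z_{0.92} = 1.405.
Eliminate σ: μ = (z₂·x₁ − z₁·x₂)/(z₂ − z₁) = (1.405·0.068 − (-0.7388)·0.19)/2.144 = 0.110.
Then σ = (x₂ − x₁)/(z₂ − z₁) = (0.19 − 0.068)/2.144 = 0.057.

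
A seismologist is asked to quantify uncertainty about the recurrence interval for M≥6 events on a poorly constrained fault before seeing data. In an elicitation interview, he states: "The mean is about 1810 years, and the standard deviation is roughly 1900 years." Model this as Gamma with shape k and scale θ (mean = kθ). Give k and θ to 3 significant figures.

k ≈ 0.908, θ ≈ 1990

For Gamma(k, scale θ): mean = kθ, variance = kθ², so CV = 1/√k.
CV = SD/mean = 1900/1810 = 1.05, hence k = 1/CV² = 0.908.
Then θ = mean/k = 1810/0.908 = 1990.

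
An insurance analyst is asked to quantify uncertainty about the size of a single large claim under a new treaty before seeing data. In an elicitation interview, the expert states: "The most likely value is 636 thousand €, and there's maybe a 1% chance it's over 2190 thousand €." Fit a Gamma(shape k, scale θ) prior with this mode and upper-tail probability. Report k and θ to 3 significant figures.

Gamma(k,θ) with k>1 has mode (k−1)θ, so θ = 636/(k−1).
Need P(X < 2190) = 0.99 with θ tied to k this way. Start at k = 2, θ = 636: P(X<2190) ≈ 0.858.
Too low — raise k to concentrate. Iterating converges to k ≈ 3.85.
Then θ = 636/(3.85−1) ≈ 224.

k ≈ 3.85, θ ≈ 224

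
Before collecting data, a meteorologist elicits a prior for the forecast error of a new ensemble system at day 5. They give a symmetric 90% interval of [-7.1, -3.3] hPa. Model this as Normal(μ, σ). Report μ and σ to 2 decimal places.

μ = -5.20, σ = 1.16

A symmetric 90% interval runs μ ± z·σ with z = 1.645.
Half-width = 1.9, so σ = 1.9/1.645 = 1.16.
μ is the interval midpoint, -5.20.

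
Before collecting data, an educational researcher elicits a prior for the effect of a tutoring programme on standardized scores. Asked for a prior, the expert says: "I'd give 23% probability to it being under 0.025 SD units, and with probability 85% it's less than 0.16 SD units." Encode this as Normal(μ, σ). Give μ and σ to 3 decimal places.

For Normal(μ,σ), the p-quantile is μ + z_p·σ. Here z_{0.23} = -0.7388, z_{0.85} = 1.036.
So 0.025 = μ − 0.7388σ and 0.16 = μ + 1.036σ.
Subtracting: σ = (0.16 − 0.025)/(1.036 − (-0.7388)) = 0.076.
Then μ = 0.025 − (-0.7388)·0.076 = 0.081.

μ = 0.081, σ = 0.076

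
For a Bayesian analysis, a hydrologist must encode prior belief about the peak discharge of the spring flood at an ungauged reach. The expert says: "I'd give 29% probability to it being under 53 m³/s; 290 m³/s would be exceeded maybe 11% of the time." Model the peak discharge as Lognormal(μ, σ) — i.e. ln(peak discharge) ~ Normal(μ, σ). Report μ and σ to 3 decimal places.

μ ≈ 4.499, σ ≈ 0.955

If T ~ Lognormal(μ,σ) then ln T ~ Normal(μ,σ), so the p-quantile of ln T is μ + z_p·σ.
ln(53) = 3.97 and ln(290) = 5.67; z_{0.29} = -0.5534, z_{0.89} = 1.227.
σ = (5.67 − 3.97)/(1.227 − (-0.5534)) = 0.955.
μ = 3.97 − (-0.5534)·0.955 = 4.499.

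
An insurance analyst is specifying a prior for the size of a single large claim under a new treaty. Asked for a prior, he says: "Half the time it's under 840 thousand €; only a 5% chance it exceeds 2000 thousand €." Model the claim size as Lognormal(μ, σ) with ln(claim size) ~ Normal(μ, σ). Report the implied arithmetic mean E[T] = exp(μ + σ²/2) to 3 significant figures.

E[T] ≈ 965 thousand €

If T ~ Lognormal(μ,σ) then ln T ~ Normal(μ,σ), so the p-quantile of ln T is μ + z_p·σ.
ln(840) = 6.733 and ln(2000) = 7.601; z_{0.5} = 0, z_{0.95} = 1.645.
σ = (7.601 − 6.733)/(1.645 − (0)) = 0.527.
μ = 6.733 − (0)·0.527 = 6.733.
E[T] = exp(μ + σ²/2) = exp(6.733 + 0.1391) = 965 thousand €.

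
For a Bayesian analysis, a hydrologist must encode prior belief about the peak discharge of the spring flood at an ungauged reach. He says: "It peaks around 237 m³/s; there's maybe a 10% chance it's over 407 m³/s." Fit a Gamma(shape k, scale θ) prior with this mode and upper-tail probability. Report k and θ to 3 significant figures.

Gamma(k,θ) with k>1 has mode (k−1)θ, so θ = 237/(k−1).
Need P(X < 407) = 0.9 with θ tied to k this way. Start at k = 2, θ = 237: P(X<407) ≈ 0.512.
Too low — raise k to concentrate. Iterating converges to k ≈ 7.48.
Then θ = 237/(7.48−1) ≈ 36.6.

k ≈ 7.48, θ ≈ 36.6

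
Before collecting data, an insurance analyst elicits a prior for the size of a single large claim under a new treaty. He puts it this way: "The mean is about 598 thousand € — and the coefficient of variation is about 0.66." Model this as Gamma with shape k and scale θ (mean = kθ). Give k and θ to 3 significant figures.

For Gamma(k, scale θ): mean = kθ, variance = kθ², so CV = 1/√k.
CV = 0.66, hence k = 1/CV² = 2.3.
Then θ = mean/k = 598/2.3 = 260.

k ≈ 2.3, θ ≈ 260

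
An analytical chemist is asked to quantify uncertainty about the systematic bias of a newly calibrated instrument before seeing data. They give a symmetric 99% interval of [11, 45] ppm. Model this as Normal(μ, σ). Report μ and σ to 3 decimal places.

A symmetric 99% interval runs μ ± z·σ with z = 2.576.
Half-width = 17, so σ = 17/2.576 = 6.600.
μ is the interval midpoint, 28.000.

μ = 28.000, σ = 6.600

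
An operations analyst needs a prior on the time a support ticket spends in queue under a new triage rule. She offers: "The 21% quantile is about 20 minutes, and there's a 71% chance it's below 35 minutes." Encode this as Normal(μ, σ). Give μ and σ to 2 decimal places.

μ = 28.90, σ = 11.03

For Normal(μ,σ), the p-quantile is μ + z_p·σ. Here z_{0.21} = -0.8064, z_{0.71} = 0.5534.
So 20 = μ − 0.8064σ and 35 = μ + 0.5534σ.
Subtracting: σ = (35 − 20)/(0.5534 − (-0.8064)) = 11.03.
Then μ = 20 − (-0.8064)·11.03 = 28.90.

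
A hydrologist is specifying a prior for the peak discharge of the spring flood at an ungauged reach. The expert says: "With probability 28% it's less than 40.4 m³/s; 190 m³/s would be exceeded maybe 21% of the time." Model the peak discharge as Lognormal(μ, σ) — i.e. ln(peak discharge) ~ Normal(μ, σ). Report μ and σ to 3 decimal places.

μ ≈ 4.348, σ ≈ 1.114

If T ~ Lognormal(μ,σ) then ln T ~ Normal(μ,σ), so the p-quantile of ln T is μ + z_p·σ.
ln(40.4) = 3.699 and ln(190) = 5.247; z_{0.28} = -0.5828, z_{0.79} = 0.8064.
σ = (5.247 − 3.699)/(0.8064 − (-0.5828)) = 1.114.
μ = 3.699 − (-0.5828)·1.114 = 4.348.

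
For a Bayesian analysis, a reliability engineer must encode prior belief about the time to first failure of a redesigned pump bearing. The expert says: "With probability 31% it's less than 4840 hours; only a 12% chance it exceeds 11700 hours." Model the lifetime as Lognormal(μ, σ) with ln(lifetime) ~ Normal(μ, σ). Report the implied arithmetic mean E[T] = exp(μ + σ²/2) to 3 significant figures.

If T ~ Lognormal(μ,σ) then ln T ~ Normal(μ,σ), so the p-quantile of ln T is μ + z_p·σ.
ln(4840) = 8.485 and ln(11700) = 9.367; z_{0.31} = -0.4959, z_{0.88} = 1.175.
σ = (9.367 − 8.485)/(1.175 − (-0.4959)) = 0.528.
μ = 8.485 − (-0.4959)·0.528 = 8.747.
E[T] = exp(μ + σ²/2) = exp(8.747 + 0.1395) = 7230 hours.

E[T] ≈ 7230 hours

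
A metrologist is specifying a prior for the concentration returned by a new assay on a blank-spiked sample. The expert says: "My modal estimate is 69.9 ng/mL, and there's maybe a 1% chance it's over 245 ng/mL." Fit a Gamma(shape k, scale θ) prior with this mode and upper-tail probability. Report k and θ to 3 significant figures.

k ≈ 3.75, θ ≈ 25.4

Gamma(k,θ) with k>1 has mode (k−1)θ, so θ = 69.9/(k−1).
Need P(X < 245) = 0.99 with θ tied to k this way. Start at k = 2, θ = 69.9: P(X<245) ≈ 0.865.
Too low — raise k to concentrate. Iterating converges to k ≈ 3.75.
Then θ = 69.9/(3.75−1) ≈ 25.4.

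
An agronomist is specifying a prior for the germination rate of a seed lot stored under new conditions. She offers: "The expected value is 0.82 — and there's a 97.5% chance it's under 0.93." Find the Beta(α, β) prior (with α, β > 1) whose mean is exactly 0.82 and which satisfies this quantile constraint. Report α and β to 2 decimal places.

α ≈ 26.50, β ≈ 5.82

With mean 0.82 fixed, write α = 0.82s, β = 0.18s where s = α+β.
Need P(θ < 0.93) = 0.975 under Beta(0.82s, 0.18s). Normal approximation: (q−m)/√(m(1−m)/s) ≈ z_{0.975} = 1.96, so s ≈ 0.82·0.18·(1.96)²/(0.93−0.82)² = 46.9.
At s = 46.9: P(θ<0.93) ≈ 0.992. Adjusting to match 0.975 gives s ≈ 32.32.
So α = 0.82·32.32 ≈ 26.50, β = 0.18·32.32 ≈ 5.82.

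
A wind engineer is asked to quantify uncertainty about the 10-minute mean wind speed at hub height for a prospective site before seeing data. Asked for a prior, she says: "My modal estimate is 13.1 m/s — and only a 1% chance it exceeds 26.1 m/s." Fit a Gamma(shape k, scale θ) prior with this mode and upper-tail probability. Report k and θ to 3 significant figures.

k ≈ 11.3, θ ≈ 1.27

Gamma(k,θ) with k>1 has mode (k−1)θ, so θ = 13.1/(k−1).
Need P(X < 26.1) = 0.99 with θ tied to k this way. Start at k = 2, θ = 13.1: P(X<26.1) ≈ 0.592.
Too low — raise k to concentrate. Iterating converges to k ≈ 11.3.
Then θ = 13.1/(11.3−1) ≈ 1.27.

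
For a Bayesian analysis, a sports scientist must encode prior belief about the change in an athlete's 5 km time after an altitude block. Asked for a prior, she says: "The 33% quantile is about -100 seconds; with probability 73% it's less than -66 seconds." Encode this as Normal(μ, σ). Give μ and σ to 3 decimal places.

For Normal(μ,σ), the p-quantile is μ + z_p·σ. Here z_{0.33} = -0.4399, z_{0.73} = 0.6128.
So -100 = μ − 0.4399σ and -66 = μ + 0.6128σ.
Subtracting: σ = (-66 − -100)/(0.6128 − (-0.4399)) = 32.297.
Then μ = -100 − (-0.4399)·32.297 = -85.792.

μ = -85.792, σ = 32.297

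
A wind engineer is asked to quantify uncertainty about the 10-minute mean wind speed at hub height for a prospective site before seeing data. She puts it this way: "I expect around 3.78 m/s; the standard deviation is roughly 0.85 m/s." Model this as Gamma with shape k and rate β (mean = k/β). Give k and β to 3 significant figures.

k ≈ 19.8, β ≈ 5.23

For Gamma(k, rate β): mean = k/β, variance = k/β², so CV = 1/√k.
CV = SD/mean = 0.85/3.78 = 0.2249, hence k = 1/CV² = 19.8.
Then β = k/mean = 19.8/3.78 = 5.23.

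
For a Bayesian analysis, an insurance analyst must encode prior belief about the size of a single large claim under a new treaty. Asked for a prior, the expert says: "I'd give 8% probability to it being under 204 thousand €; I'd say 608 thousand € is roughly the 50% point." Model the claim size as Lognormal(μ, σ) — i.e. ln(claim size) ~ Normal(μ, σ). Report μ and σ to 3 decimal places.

μ ≈ 6.410, σ ≈ 0.777

If T ~ Lognormal(μ,σ) then ln T ~ Normal(μ,σ), so the p-quantile of ln T is μ + z_p·σ.
ln(204) = 5.318 and ln(608) = 6.41; z_{0.08} = -1.405, z_{0.5} = 0.
σ = (6.41 − 5.318)/(0 − (-1.405)) = 0.777.
μ = 5.318 − (-1.405)·0.777 = 6.410.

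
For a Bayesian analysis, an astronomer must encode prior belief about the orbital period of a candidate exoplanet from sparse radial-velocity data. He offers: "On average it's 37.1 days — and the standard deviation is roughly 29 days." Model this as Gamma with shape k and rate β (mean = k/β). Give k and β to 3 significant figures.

For Gamma(k, rate β): mean = k/β, variance = k/β², so CV = 1/√k.
CV = SD/mean = 29/37.1 = 0.7817, hence k = 1/CV² = 1.64.
Then β = k/mean = 1.64/37.1 = 0.0441.

k ≈ 1.64, β ≈ 0.0441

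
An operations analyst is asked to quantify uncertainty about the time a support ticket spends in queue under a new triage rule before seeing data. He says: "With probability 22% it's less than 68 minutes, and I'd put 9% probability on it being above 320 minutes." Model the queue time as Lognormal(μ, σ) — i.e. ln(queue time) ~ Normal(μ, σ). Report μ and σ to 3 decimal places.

If T ~ Lognormal(μ,σ) then ln T ~ Normal(μ,σ), so the p-quantile of ln T is μ + z_p·σ.
ln(68) = 4.22 and ln(320) = 5.768; z_{0.22} = -0.7722, z_{0.91} = 1.341.
σ = (5.768 − 4.22)/(1.341 − (-0.7722)) = 0.733.
μ = 4.22 − (-0.7722)·0.733 = 4.786.

μ ≈ 4.786, σ ≈ 0.733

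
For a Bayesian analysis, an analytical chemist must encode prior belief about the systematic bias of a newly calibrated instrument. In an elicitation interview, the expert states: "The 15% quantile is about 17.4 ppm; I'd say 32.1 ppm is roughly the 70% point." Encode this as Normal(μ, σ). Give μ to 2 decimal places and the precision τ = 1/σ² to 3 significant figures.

μ = 27.16, τ = 0.0113

The p-quantile of Normal(μ,σ) is μ + z_p·σ, with z_{0.15} = -1.036 and z_{0.7} = 0.5244.
Eliminate σ: μ = (z₂·x₁ − z₁·x₂)/(z₂ − z₁) = (0.5244·17.4 − (-1.036)·32.1)/1.561 = 27.16.
Then σ = (x₂ − x₁)/(z₂ − z₁) = (32.1 − 17.4)/1.561 = 9.42.
Precision τ = 1/σ² = 1/9.418² = 0.0113.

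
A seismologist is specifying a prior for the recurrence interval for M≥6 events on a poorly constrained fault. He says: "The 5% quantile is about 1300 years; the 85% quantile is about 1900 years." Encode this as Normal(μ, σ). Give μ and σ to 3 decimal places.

μ = 1668.074, σ = 223.773

The p-quantile of Normal(μ,σ) is μ + z_p·σ, with z_{0.05} = -1.645 and z_{0.85} = 1.036.
Eliminate σ: μ = (z₂·x₁ − z₁·x₂)/(z₂ − z₁) = (1.036·1300 − (-1.645)·1900)/2.681 = 1668.074.
Then σ = (x₂ − x₁)/(z₂ − z₁) = (1900 − 1300)/2.681 = 223.773.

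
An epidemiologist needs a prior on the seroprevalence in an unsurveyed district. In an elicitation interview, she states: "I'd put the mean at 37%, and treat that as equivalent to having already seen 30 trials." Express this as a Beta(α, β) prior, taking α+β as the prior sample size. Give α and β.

Under the effective-sample-size interpretation, Beta(α, β) has prior mean α/(α+β) and prior sample size α+β.
So α+β = 30 and α/(α+β) = 0.37, giving α = 0.37·30 = 11.1 and β = 30 − 11.1 = 18.9.

α = 11.1, β = 18.9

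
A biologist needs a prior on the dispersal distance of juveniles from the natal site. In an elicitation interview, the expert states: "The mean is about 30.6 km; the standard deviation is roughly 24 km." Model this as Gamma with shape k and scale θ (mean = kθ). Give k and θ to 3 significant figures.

k ≈ 1.63, θ ≈ 18.8

For Gamma(k, scale θ): mean = kθ, variance = kθ², so CV = 1/√k.
CV = SD/mean = 24/30.6 = 0.7843, hence k = 1/CV² = 1.63.
Then θ = mean/k = 30.6/1.63 = 18.8.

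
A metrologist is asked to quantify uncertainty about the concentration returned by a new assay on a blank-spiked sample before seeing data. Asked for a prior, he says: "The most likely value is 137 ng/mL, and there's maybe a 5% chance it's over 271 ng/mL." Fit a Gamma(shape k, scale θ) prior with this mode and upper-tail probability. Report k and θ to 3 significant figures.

Gamma(k,θ) with k>1 has mode (k−1)θ, so θ = 137/(k−1).
Need P(X < 271) = 0.95 with θ tied to k this way. Start at k = 2, θ = 137: P(X<271) ≈ 0.588.
Too low — raise k to concentrate. Iterating converges to k ≈ 6.96.
Then θ = 137/(6.96−1) ≈ 23.

k ≈ 6.96, θ ≈ 23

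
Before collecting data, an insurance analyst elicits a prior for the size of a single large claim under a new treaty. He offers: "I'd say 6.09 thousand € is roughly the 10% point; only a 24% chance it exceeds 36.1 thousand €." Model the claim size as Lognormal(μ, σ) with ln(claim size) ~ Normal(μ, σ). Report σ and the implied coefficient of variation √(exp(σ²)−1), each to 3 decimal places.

σ ≈ 0.895, CV ≈ 1.109

If T ~ Lognormal(μ,σ) then ln T ~ Normal(μ,σ), so the p-quantile of ln T is μ + z_p·σ.
ln(6.09) = 1.807 and ln(36.1) = 3.586; z_{0.1} = -1.282, z_{0.76} = 0.7063.
σ = (3.586 − 1.807)/(0.7063 − (-1.282)) = 0.895.
μ = 1.807 − (-1.282)·0.895 = 2.954.
CV = √(exp(σ²)−1) = √(exp(0.8015)−1) = 1.109.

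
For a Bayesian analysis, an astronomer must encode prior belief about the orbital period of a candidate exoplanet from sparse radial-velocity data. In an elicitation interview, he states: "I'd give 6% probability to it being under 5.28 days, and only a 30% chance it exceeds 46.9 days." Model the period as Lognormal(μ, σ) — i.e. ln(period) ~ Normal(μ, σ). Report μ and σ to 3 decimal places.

μ ≈ 3.297, σ ≈ 1.050

If T ~ Lognormal(μ,σ) then ln T ~ Normal(μ,σ), so the p-quantile of ln T is μ + z_p·σ.
ln(5.28) = 1.664 and ln(46.9) = 3.848; z_{0.06} = -1.555, z_{0.7} = 0.5244.
σ = (3.848 − 1.664)/(0.5244 − (-1.555)) = 1.050.
μ = 1.664 − (-1.555)·1.050 = 3.297.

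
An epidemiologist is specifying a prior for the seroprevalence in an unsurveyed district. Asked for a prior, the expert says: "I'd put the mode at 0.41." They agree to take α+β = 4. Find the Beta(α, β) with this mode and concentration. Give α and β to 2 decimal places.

α = 1.82, β = 2.18

For α,β > 1 the Beta mode is (α−1)/(α+β−2). With α+β = 4, the mode is (α−1)/2.
Set (α−1)/2 = 0.41 → α = 1 + 0.41·2 = 1.82.
β = 4 − α = 2.18.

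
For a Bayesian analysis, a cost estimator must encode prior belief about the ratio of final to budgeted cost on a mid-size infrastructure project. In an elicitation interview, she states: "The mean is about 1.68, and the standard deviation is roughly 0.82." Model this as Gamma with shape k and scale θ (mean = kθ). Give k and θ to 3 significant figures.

k ≈ 4.2, θ ≈ 0.4

For Gamma(k, scale θ): mean = kθ, variance = kθ², so CV = 1/√k.
CV = SD/mean = 0.82/1.68 = 0.4881, hence k = 1/CV² = 4.2.
Then θ = mean/k = 1.68/4.2 = 0.4.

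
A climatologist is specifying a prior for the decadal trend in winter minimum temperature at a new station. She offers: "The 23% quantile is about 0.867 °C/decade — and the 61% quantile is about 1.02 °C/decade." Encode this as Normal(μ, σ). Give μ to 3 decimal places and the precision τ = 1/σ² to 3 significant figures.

μ = 0.978, τ = 44.3

For Normal(μ,σ), the p-quantile is μ + z_p·σ. Here z_{0.23} = -0.7388, z_{0.61} = 0.2793.
So 0.867 = μ − 0.7388σ and 1.02 = μ + 0.2793σ.
Subtracting: σ = (1.02 − 0.867)/(0.2793 − (-0.7388)) = 0.150.
Then μ = 0.867 − (-0.7388)·0.150 = 0.978.
Precision τ = 1/σ² = 1/0.1503² = 44.3.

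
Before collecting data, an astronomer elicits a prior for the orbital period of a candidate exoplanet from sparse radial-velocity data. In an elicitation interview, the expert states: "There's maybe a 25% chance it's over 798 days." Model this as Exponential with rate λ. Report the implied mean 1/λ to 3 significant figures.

P(T > 798.0) = e^(−λ·798.0) = 0.25, so λ = −ln(0.25)/798.0 = 0.00174.
Mean = 1/λ = 576 days.

mean ≈ 576 days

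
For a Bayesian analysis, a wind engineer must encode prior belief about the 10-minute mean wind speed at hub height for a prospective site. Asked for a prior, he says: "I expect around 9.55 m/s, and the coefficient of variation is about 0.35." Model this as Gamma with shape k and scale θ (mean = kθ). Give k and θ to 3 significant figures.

k ≈ 8.16, θ ≈ 1.17

For Gamma(k, scale θ): mean = kθ, variance = kθ², so CV = 1/√k.
CV = 0.35, hence k = 1/CV² = 8.16.
Then θ = mean/k = 9.55/8.16 = 1.17.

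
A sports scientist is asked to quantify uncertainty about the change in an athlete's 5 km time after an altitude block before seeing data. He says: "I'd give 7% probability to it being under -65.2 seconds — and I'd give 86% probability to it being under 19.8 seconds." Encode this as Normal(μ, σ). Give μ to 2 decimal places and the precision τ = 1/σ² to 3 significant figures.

The p-quantile of Normal(μ,σ) is μ + z_p·σ, with z_{0.07} = -1.476 and z_{0.86} = 1.08.
Eliminate σ: μ = (z₂·x₁ − z₁·x₂)/(z₂ − z₁) = (1.08·-65.2 − (-1.476)·19.8)/2.556 = -16.12.
Then σ = (x₂ − x₁)/(z₂ − z₁) = (19.8 − -65.2)/2.556 = 33.25.
Precision τ = 1/σ² = 1/33.25² = 0.000904.

μ = -16.12, τ = 0.000904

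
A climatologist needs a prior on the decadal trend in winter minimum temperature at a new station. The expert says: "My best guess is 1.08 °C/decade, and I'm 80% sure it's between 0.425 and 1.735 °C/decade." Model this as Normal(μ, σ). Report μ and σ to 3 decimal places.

A symmetric 80% interval runs μ ± z·σ with z = 1.282.
Half-width = 0.655, so σ = 0.655/1.282 = 0.511.
μ is the stated best guess, 1.080.

μ = 1.080, σ = 0.511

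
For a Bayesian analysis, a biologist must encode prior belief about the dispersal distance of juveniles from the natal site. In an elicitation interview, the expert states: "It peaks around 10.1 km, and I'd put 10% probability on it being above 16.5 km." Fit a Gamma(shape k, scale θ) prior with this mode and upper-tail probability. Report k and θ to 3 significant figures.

Gamma(k,θ) with k>1 has mode (k−1)θ, so θ = 10.1/(k−1).
Need P(X < 16.5) = 0.9 with θ tied to k this way. Start at k = 2, θ = 10.1: P(X<16.5) ≈ 0.486.
Too low — raise k to concentrate. Iterating converges to k ≈ 8.82.
Then θ = 10.1/(8.82−1) ≈ 1.29.

k ≈ 8.82, θ ≈ 1.29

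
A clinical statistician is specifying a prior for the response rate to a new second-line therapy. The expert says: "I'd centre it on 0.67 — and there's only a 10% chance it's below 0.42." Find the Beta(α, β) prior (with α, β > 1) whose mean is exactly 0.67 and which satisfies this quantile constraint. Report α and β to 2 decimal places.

With mean 0.67 fixed, write α = 0.67s, β = 0.33s where s = α+β.
Need P(θ < 0.42) = 0.1 under Beta(0.67s, 0.33s). Normal approximation: (q−m)/√(m(1−m)/s) ≈ z_{0.1} = -1.28, so s ≈ 0.67·0.33·(-1.28)²/(0.42−0.67)² = 5.8.
At s = 5.8: P(θ<0.42) ≈ 0.103. Adjusting to match 0.1 gives s ≈ 6.01.
So α = 0.67·6.01 ≈ 4.02, β = 0.33·6.01 ≈ 1.98.

α ≈ 4.02, β ≈ 1.98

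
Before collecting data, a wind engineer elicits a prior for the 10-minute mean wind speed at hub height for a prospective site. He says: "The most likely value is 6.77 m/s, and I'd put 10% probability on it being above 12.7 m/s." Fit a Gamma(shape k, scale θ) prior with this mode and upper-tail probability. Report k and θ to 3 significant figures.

Gamma(k,θ) with k>1 has mode (k−1)θ, so θ = 6.77/(k−1).
Need P(X < 12.7) = 0.9 with θ tied to k this way. Start at k = 2, θ = 6.77: P(X<12.7) ≈ 0.559.
Too low — raise k to concentrate. Iterating converges to k ≈ 5.83.
Then θ = 6.77/(5.83−1) ≈ 1.4.

k ≈ 5.83, θ ≈ 1.4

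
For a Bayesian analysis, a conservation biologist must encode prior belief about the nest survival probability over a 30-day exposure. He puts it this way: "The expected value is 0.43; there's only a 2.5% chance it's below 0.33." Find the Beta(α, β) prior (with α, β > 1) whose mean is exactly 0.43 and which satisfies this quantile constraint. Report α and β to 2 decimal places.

With mean 0.43 fixed, write α = 0.43s, β = 0.57s where s = α+β.
Need P(θ < 0.33) = 0.025 under Beta(0.43s, 0.57s). Normal approximation: (q−m)/√(m(1−m)/s) ≈ z_{0.025} = -1.96, so s ≈ 0.43·0.57·(-1.96)²/(0.33−0.43)² = 94.2.
At s = 94.2: P(θ<0.33) ≈ 0.022. Adjusting to match 0.025 gives s ≈ 89.99.
So α = 0.43·89.99 ≈ 38.69, β = 0.57·89.99 ≈ 51.29.

α ≈ 38.69, β ≈ 51.29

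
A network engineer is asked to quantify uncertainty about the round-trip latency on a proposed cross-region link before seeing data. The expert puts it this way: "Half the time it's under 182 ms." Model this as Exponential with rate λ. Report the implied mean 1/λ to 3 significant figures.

mean ≈ 263 ms

Exponential median = ln 2 / λ, so λ = ln 2 / 182.0 = 0.00381.
Mean = 1/λ = 263 ms.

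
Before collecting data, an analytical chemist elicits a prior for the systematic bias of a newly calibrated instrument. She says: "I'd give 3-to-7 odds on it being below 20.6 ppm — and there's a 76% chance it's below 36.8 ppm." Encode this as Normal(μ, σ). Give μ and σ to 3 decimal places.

μ = 27.503, σ = 13.163

For Normal(μ,σ), the p-quantile is μ + z_p·σ. Here z_{0.3} = -0.5244, z_{0.76} = 0.7063.
So 20.6 = μ − 0.5244σ and 36.8 = μ + 0.7063σ.
Subtracting: σ = (36.8 − 20.6)/(0.7063 − (-0.5244)) = 13.163.
Then μ = 20.6 − (-0.5244)·13.163 = 27.503.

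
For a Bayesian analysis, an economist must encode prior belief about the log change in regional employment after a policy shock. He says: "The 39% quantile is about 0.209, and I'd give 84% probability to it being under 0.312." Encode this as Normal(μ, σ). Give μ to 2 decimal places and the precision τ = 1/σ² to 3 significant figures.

μ = 0.23, τ = 153

For Normal(μ,σ), the p-quantile is μ + z_p·σ. Here z_{0.39} = -0.2793, z_{0.84} = 0.9945.
So 0.209 = μ − 0.2793σ and 0.312 = μ + 0.9945σ.
Subtracting: σ = (0.312 − 0.209)/(0.9945 − (-0.2793)) = 0.08.
Then μ = 0.209 − (-0.2793)·0.08 = 0.23.
Precision τ = 1/σ² = 1/0.08086² = 153.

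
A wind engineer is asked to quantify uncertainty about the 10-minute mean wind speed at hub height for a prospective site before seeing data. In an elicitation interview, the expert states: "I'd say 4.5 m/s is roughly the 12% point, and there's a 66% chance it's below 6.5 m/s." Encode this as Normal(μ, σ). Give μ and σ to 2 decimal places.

For Normal(μ,σ), the p-quantile is μ + z_p·σ. Here z_{0.12} = -1.175, z_{0.66} = 0.4125.
So 4.5 = μ − 1.175σ and 6.5 = μ + 0.4125σ.
Subtracting: σ = (6.5 − 4.5)/(0.4125 − (-1.175)) = 1.26.
Then μ = 4.5 − (-1.175)·1.26 = 5.98.

μ = 5.98, σ = 1.26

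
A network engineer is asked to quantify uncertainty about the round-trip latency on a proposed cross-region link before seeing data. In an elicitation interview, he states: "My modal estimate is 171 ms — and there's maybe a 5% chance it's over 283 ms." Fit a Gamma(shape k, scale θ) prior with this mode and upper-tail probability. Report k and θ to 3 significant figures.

k ≈ 12, θ ≈ 15.5

Gamma(k,θ) with k>1 has mode (k−1)θ, so θ = 171/(k−1).
Need P(X < 283) = 0.95 with θ tied to k this way. Start at k = 2, θ = 171: P(X<283) ≈ 0.493.
Too low — raise k to concentrate. Iterating converges to k ≈ 12.
Then θ = 171/(12−1) ≈ 15.5.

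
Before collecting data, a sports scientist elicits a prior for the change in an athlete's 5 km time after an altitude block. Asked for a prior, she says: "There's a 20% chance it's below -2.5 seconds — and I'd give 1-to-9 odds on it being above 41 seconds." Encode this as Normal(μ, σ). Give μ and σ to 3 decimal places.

μ = 14.743, σ = 20.488

The p-quantile of Normal(μ,σ) is μ + z_p·σ, with z_{0.2} = -0.8416 and z_{0.9} = 1.282.
Eliminate σ: μ = (z₂·x₁ − z₁·x₂)/(z₂ − z₁) = (1.282·-2.5 − (-0.8416)·41)/2.123 = 14.743.
Then σ = (x₂ − x₁)/(z₂ − z₁) = (41 − -2.5)/2.123 = 20.488.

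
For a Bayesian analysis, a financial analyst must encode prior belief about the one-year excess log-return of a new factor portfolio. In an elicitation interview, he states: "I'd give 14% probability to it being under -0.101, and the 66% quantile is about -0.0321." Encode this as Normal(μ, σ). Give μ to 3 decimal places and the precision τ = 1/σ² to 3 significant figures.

μ = -0.051, τ = 469

For Normal(μ,σ), the p-quantile is μ + z_p·σ. Here z_{0.14} = -1.08, z_{0.66} = 0.4125.
So -0.101 = μ − 1.08σ and -0.0321 = μ + 0.4125σ.
Subtracting: σ = (-0.0321 − -0.101)/(0.4125 − (-1.08)) = 0.046.
Then μ = -0.101 − (-1.08)·0.046 = -0.051.
Precision τ = 1/σ² = 1/0.04616² = 469.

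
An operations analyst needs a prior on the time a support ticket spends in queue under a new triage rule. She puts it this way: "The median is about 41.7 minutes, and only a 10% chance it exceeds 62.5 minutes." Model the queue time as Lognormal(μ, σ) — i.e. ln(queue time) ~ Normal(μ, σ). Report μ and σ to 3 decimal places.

μ ≈ 3.731, σ ≈ 0.316

If T ~ Lognormal(μ,σ) then ln T ~ Normal(μ,σ), so the p-quantile of ln T is μ + z_p·σ.
ln(41.7) = 3.731 and ln(62.5) = 4.135; z_{0.5} = 0, z_{0.9} = 1.282.
σ = (4.135 − 3.731)/(1.282 − (0)) = 0.316.
μ = 3.731 − (0)·0.316 = 3.731.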